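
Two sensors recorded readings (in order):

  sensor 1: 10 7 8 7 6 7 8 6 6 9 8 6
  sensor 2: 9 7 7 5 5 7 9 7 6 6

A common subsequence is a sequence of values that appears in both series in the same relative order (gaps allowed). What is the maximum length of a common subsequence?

5

Taking 7 (sensor 1 #2, sensor 2 #3), then 7 (sensor 1 #4, sensor 2 #6), then 7 (sensor 1 #6, sensor 2 #8), then 6 (sensor 1 #9, sensor 2 #9), then 6 (sensor 1 #12, sensor 2 #10) gives a common subsequence of length 5. The LCS DP gives dp[12][10] = 5, so this is optimal.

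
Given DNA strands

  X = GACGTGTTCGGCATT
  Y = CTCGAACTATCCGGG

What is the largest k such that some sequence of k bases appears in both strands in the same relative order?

8

One common subsequence of length 8: G (X #1, Y #4); then A (X #2, Y #6); then C (X #3, Y #7); then T (X #5, Y #8); then T (X #7, Y #10); then C (X #9, Y #12); then G (X #10, Y #14); then G (X #11, Y #15), and the DP table's final entry dp[15][15] is also 8, so no common subsequence is longer.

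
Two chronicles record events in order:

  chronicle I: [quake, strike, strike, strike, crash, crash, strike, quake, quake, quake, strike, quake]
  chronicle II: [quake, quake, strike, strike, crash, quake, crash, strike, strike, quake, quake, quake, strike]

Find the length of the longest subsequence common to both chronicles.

10

One common subsequence of length 10: quake (chronicle I #1, chronicle II #2), then strike (chronicle I #3, chronicle II #3), then strike (chronicle I #4, chronicle II #4), then crash (chronicle I #5, chronicle II #5), then crash (chronicle I #6, chronicle II #7), then strike (chronicle I #7, chronicle II #9), then quake (chronicle I #8, chronicle II #10), then quake (chronicle I #9, chronicle II #11), then quake (chronicle I #10, chronicle II #12), then strike (chronicle I #11, chronicle II #13). Since dp[12][13] = 10, nothing longer is possible.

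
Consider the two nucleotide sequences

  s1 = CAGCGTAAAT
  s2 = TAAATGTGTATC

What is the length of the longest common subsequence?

6

One common subsequence of length 6: A at s1[2]=s2[4] → G at s1[3]=s2[6] → G at s1[5]=s2[8] → T at s1[6]=s2[9] → A at s1[9]=s2[10] → T at s1[10]=s2[11]. The LCS DP gives dp[10][12] = 6, so this is optimal.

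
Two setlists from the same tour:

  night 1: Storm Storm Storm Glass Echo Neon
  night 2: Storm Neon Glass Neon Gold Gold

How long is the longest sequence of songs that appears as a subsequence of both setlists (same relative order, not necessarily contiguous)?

Taking Storm [1,1], Glass [4,3], Neon [6,4] gives a common subsequence of length 3, and the DP table's final entry dp[6][6] is also 3, so no common subsequence is longer.

3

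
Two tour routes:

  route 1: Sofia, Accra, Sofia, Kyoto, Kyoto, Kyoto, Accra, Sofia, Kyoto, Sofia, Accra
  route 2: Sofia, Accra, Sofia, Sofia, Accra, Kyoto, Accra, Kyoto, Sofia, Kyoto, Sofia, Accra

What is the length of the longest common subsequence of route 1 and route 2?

9

One common subsequence of length 9: Sofia [1,1], Accra [2,2], Sofia [3,4], Kyoto [4,6], Kyoto [6,8], Sofia [8,9], Kyoto [9,10], Sofia [10,11], Accra [11,12]. Since dp[11][12] = 9, nothing longer is possible.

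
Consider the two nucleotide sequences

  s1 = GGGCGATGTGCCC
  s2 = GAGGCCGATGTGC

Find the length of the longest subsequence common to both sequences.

11

Pick G [1,1] → G [2,3] → G [3,4] → C [4,6] → G [5,7] → A [6,8] → T [7,9] → G [8,10] → T [9,11] → G [10,12] → C [13,13]; all 11 bases appear in both, in order, and the DP table's final entry dp[13][13] is also 11, so no common subsequence is longer.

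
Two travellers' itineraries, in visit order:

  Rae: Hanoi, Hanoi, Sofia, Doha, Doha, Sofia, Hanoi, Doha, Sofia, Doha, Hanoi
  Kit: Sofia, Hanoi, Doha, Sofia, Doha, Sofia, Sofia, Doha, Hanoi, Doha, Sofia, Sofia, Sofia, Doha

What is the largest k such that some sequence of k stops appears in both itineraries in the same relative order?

Pick Hanoi [1,2] → Sofia [3,4] → Doha [4,5] → Doha [5,8] → Hanoi [7,9] → Doha [8,10] → Sofia [9,13] → Doha [10,14]; all 8 stops appear in both, in order, and the DP table's final entry dp[11][14] is also 8, so no common subsequence is longer.

8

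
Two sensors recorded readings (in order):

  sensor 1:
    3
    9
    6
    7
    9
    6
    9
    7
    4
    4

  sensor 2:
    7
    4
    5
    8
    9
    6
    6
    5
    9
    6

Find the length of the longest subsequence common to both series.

4

One common subsequence of length 4: 9 at sensor 1[2]=sensor 2[5]; then 6 at sensor 1[3]=sensor 2[7]; then 9 at sensor 1[5]=sensor 2[9]; then 6 at sensor 1[6]=sensor 2[10]. The LCS DP gives dp[10][10] = 4, so this is optimal.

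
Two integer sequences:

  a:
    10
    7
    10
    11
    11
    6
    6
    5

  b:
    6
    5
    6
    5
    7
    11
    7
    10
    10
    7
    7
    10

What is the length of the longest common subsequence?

3

Taking 10 at a[1]=b[9]; then 7 at a[2]=b[11]; then 10 at a[3]=b[12] gives a common subsequence of length 3. The LCS DP gives dp[8][12] = 3, so this is optimal.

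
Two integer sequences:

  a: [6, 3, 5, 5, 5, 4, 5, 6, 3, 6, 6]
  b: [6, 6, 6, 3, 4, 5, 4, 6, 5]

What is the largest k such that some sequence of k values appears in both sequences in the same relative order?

5

Let dp[i][j] be the LCS length of the first i values of a and the first j values of b. dp[i][j] = dp[i-1][j-1]+1 when the i-th and j-th values match, else max(dp[i-1][j], dp[i][j-1]).
    ·  6  6  6  3  4  5  4  6  5
 ·  0  0  0  0  0  0  0  0  0  0
 6  0  1  1  1  1  1  1  1  1  1
 3  0  1  1  1  2  2  2  2  2  2
 5  0  1  1  1  2  2  3  3  3  3
 5  0  1  1  1  2  2  3  3  3  4
 5  0  1  1  1  2  2  3  3  3  4
 4  0  1  1  1  2  3  3  4  4  4
 5  0  1  1  1  2  3  4  4  4  5
 6  0  1  2  2  2  3  4  4  5  5
 3  0  1  2  2  3  3  4  4  5  5
 6  0  1  2  3  3  3  4  4  5  5
 6  0  1  2  3  3  3  4  4  5  5
dp[11][9] = 5. One LCS (by backtracking along matches): 6, 3, 5, 4, 5.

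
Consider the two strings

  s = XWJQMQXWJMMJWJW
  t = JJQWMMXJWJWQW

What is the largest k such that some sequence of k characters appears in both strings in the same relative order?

Match J at s[3]=t[2], then Q at s[6]=t[3], then W at s[8]=t[4], then M at s[10]=t[5], then M at s[11]=t[6], then J at s[12]=t[8], then W at s[13]=t[9], then J at s[14]=t[10], then W at s[15]=t[13] — 9 characters in the same relative order in both. dp[15][13] = 9 confirms this is the maximum.

9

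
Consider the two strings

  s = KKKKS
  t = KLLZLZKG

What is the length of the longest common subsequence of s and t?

2

One common subsequence of length 2: K at s[1]=t[1] → K at s[2]=t[7], and the DP table's final entry dp[5][8] is also 2, so no common subsequence is longer.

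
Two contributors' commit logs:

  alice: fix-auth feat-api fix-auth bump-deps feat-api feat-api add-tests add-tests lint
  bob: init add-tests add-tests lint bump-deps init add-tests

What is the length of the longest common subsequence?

3

Match add-tests at alice[7]=bob[2], add-tests at alice[8]=bob[3], lint at alice[9]=bob[4] — 3 commits in the same relative order in both, and the DP table's final entry dp[9][7] is also 3, so no common subsequence is longer.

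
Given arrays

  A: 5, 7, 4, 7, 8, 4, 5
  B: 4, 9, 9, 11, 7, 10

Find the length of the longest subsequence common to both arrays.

2

Pick 4 at A[3]=B[1] → 7 at A[4]=B[5]; all 2 values appear in both, in order. Since dp[7][6] = 2, nothing longer is possible.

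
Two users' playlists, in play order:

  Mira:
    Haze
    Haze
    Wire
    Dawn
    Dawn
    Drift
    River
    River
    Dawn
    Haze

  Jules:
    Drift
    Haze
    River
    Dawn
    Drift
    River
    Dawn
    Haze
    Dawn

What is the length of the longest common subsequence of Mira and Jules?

6

One common subsequence of length 6: Haze [1,2] → Dawn [5,4] → Drift [6,5] → River [8,6] → Dawn [9,7] → Haze [10,8]. The LCS DP gives dp[10][9] = 6, so this is optimal.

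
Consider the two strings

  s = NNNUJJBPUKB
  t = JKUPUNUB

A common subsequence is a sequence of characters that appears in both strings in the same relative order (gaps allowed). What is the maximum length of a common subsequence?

4

Let dp[i][j] be the LCS length of the first i characters of s and the first j characters of t. dp[i][j] = dp[i-1][j-1]+1 when the i-th and j-th characters match, else max(dp[i-1][j], dp[i][j-1]).
    ·  J  K  U  P  U  N  U  B
 ·  0  0  0  0  0  0  0  0  0
 N  0  0  0  0  0  0  1  1  1
 N  0  0  0  0  0  0  1  1  1
 N  0  0  0  0  0  0  1  1  1
 U  0  0  0  1  1  1  1  2  2
 J  0  1  1  1  1  1  1  2  2
 J  0  1  1  1  1  1  1  2  2
 B  0  1  1  1  1  1  1  2  3
 P  0  1  1  1  2  2  2  2  3
 U  0  1  1  2  2  3  3  3  3
 K  0  1  2  2  2  3  3  3  3
 B  0  1  2  2  2  3  3  3  4
dp[11][8] = 4. One LCS (by backtracking along matches): UPUB.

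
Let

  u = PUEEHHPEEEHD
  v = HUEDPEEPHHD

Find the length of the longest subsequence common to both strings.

Let dp[i][j] be the LCS length of the first i characters of u and the first j characters of v. dp[i][j] = dp[i-1][j-1]+1 when the i-th and j-th characters match, else max(dp[i-1][j], dp[i][j-1]).
    ·  H  U  E  D  P  E  E  P  H  H  D
 ·  0  0  0  0  0  0  0  0  0  0  0  0
 P  0  0  0  0  0  1  1  1  1  1  1  1
 U  0  0  1  1  1  1  1  1  1  1  1  1
 E  0  0  1  2  2  2  2  2  2  2  2  2
 E  0  0  1  2  2  2  3  3  3  3  3  3
 H  0  1  1  2  2  2  3  3  3  4  4  4
 H  0  1  1  2  2  2  3  3  3  4  5  5
 P  0  1  1  2  2  3  3  3  4  4  5  5
 E  0  1  1  2  2  3  4  4  4  4  5  5
 E  0  1  1  2  2  3  4  5  5  5  5  5
 E  0  1  1  2  2  3  4  5  5  5  5  5
 H  0  1  1  2  2  3  4  5  5  6  6  6
 D  0  1  1  2  3  3  4  5  5  6  6  7
dp[12][11] = 7. One LCS (by backtracking along matches): UEPEEHD.

7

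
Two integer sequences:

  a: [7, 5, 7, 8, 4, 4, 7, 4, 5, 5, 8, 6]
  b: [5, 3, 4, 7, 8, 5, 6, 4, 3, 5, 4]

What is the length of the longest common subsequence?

5

Match 5 [2,1], then 7 [3,4], then 8 [4,5], then 4 [5,8], then 4 [8,11] — 5 values in the same relative order in both, and the DP table's final entry dp[12][11] is also 5, so no common subsequence is longer.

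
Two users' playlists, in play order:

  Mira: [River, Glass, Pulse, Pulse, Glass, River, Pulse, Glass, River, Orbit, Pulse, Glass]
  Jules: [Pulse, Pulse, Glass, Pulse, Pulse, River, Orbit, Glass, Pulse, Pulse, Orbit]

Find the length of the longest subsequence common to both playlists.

7

One common subsequence of length 7: Pulse at Mira[3]=Jules[1]; then Pulse at Mira[4]=Jules[2]; then Glass at Mira[5]=Jules[3]; then Pulse at Mira[7]=Jules[5]; then River at Mira[9]=Jules[6]; then Orbit at Mira[10]=Jules[7]; then Pulse at Mira[11]=Jules[10], and the DP table's final entry dp[12][11] is also 7, so no common subsequence is longer.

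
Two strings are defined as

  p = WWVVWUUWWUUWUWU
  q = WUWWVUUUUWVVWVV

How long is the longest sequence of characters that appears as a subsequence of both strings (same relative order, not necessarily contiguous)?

9

One common subsequence of length 9: W [1,3], W [2,4], V [4,5], U [6,6], U [7,7], U [10,8], U [11,9], W [12,10], W [14,13]. The LCS DP gives dp[15][15] = 9, so this is optimal.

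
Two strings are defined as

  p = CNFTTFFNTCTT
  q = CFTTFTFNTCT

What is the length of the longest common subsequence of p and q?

Match C [1,1]; then F [3,2]; then T [4,3]; then T [5,4]; then F [6,5]; then F [7,7]; then N [8,8]; then T [9,9]; then C [10,10]; then T [12,11] — 10 characters in the same relative order in both. The LCS DP gives dp[12][11] = 10, so this is optimal.

10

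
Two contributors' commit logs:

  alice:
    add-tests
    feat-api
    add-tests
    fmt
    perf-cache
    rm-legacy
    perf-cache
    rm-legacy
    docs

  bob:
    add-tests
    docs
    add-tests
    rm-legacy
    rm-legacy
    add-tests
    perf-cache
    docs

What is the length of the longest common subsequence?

5

Pick add-tests [1,1]; then add-tests [3,3]; then rm-legacy [6,5]; then perf-cache [7,7]; then docs [9,8]; all 5 commits appear in both, in order. The LCS DP gives dp[9][8] = 5, so this is optimal.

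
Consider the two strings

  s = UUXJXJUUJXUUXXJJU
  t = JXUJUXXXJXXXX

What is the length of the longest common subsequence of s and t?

Match U (s #1, t #3), then U (s #2, t #5), then X (s #3, t #8), then J (s #4, t #9), then X (s #5, t #10), then X (s #10, t #11), then X (s #13, t #12), then X (s #14, t #13) — 8 characters in the same relative order in both, and the DP table's final entry dp[17][13] is also 8, so no common subsequence is longer.

8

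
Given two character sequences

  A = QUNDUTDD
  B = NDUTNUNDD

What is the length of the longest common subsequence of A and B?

6

Let dp[i][j] be the LCS length of the first i characters of A and the first j characters of B. dp[i][j] = dp[i-1][j-1]+1 when the i-th and j-th characters match, else max(dp[i-1][j], dp[i][j-1]).
    ·  N  D  U  T  N  U  N  D  D
 ·  0  0  0  0  0  0  0  0  0  0
 Q  0  0  0  0  0  0  0  0  0  0
 U  0  0  0  1  1  1  1  1  1  1
 N  0  1  1  1  1  2  2  2  2  2
 D  0  1  2  2  2  2  2  2  3  3
 U  0  1  2  3  3  3  3  3  3  3
 T  0  1  2  3  4  4  4  4  4  4
 D  0  1  2  3  4  4  4  4  5  5
 D  0  1  2  3  4  4  4  4  5  6
dp[8][9] = 6. One LCS (by backtracking along matches): NDUTDD.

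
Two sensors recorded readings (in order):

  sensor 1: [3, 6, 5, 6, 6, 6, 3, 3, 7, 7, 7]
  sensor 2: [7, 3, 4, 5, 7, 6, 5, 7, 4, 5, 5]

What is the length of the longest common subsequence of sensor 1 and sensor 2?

Let dp[i][j] be the LCS length of the first i values of sensor 1 and the first j values of sensor 2. dp[i][j] = dp[i-1][j-1]+1 when the i-th and j-th values match, else max(dp[i-1][j], dp[i][j-1]).
    ·  7  3  4  5  7  6  5  7  4  5  5
 ·  0  0  0  0  0  0  0  0  0  0  0  0
 3  0  0  1  1  1  1  1  1  1  1  1  1
 6  0  0  1  1  1  1  2  2  2  2  2  2
 5  0  0  1  1  2  2  2  3  3  3  3  3
 6  0  0  1  1  2  2  3  3  3  3  3  3
 6  0  0  1  1  2  2  3  3  3  3  3  3
 6  0  0  1  1  2  2  3  3  3  3  3  3
 3  0  0  1  1  2  2  3  3  3  3  3  3
 3  0  0  1  1  2  2  3  3  3  3  3  3
 7  0  1  1  1  2  3  3  3  4  4  4  4
 7  0  1  1  1  2  3  3  3  4  4  4  4
 7  0  1  1  1  2  3  3  3  4  4  4  4
dp[11][11] = 4. One LCS (by backtracking along matches): 3, 6, 5, 7.

4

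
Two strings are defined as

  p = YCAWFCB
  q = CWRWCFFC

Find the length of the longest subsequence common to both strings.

4

Let dp[i][j] be the LCS length of the first i characters of p and the first j characters of q. dp[i][j] = dp[i-1][j-1]+1 when the i-th and j-th characters match, else max(dp[i-1][j], dp[i][j-1]).
    ·  C  W  R  W  C  F  F  C
 ·  0  0  0  0  0  0  0  0  0
 Y  0  0  0  0  0  0  0  0  0
 C  0  1  1  1  1  1  1  1  1
 A  0  1  1  1  1  1  1  1  1
 W  0  1  2  2  2  2  2  2  2
 F  0  1  2  2  2  2  3  3  3
 C  0  1  2  2  2  3  3  3  4
 B  0  1  2  2  2  3  3  3  4
dp[7][8] = 4. One LCS (by backtracking along matches): CWFC.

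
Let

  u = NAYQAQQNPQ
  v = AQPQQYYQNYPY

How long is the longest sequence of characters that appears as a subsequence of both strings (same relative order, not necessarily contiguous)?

6

Let dp[i][j] be the LCS length of the first i characters of u and the first j characters of v. dp[i][j] = dp[i-1][j-1]+1 when the i-th and j-th characters match, else max(dp[i-1][j], dp[i][j-1]).
    ·  A  Q  P  Q  Q  Y  Y  Q  N  Y  P  Y
 ·  0  0  0  0  0  0  0  0  0  0  0  0  0
 N  0  0  0  0  0  0  0  0  0  1  1  1  1
 A  0  1  1  1  1  1  1  1  1  1  1  1  1
 Y  0  1  1  1  1  1  2  2  2  2  2  2  2
 Q  0  1  2  2  2  2  2  2  3  3  3  3  3
 A  0  1  2  2  2  2  2  2  3  3  3  3  3
 Q  0  1  2  2  3  3  3  3  3  3  3  3  3
 Q  0  1  2  2  3  4  4  4  4  4  4  4  4
 N  0  1  2  2  3  4  4  4  4  5  5  5  5
 P  0  1  2  3  3  4  4  4  4  5  5  6  6
 Q  0  1  2  3  4  4  4  4  5  5  5  6  6
dp[10][12] = 6. One LCS (by backtracking along matches): AQQQNP.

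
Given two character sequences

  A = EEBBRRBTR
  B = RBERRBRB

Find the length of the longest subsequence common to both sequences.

5

Match E at A[2]=B[3]; then R at A[5]=B[4]; then R at A[6]=B[5]; then B at A[7]=B[6]; then R at A[9]=B[7] — 5 characters in the same relative order in both. Since dp[9][8] = 5, nothing longer is possible.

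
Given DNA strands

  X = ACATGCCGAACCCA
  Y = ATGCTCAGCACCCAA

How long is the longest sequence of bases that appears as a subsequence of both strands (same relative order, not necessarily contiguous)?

Pick A [3,1] → T [4,2] → G [5,3] → C [6,4] → C [7,6] → G [8,8] → A [10,10] → C [11,11] → C [12,12] → C [13,13] → A [14,15]; all 11 bases appear in both, in order, and the DP table's final entry dp[14][15] is also 11, so no common subsequence is longer.

11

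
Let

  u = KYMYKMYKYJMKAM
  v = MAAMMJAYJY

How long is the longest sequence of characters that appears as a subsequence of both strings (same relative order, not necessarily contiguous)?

4

Taking M [3,4]; then M [6,5]; then Y [7,8]; then Y [9,10] gives a common subsequence of length 4. Since dp[14][10] = 4, nothing longer is possible.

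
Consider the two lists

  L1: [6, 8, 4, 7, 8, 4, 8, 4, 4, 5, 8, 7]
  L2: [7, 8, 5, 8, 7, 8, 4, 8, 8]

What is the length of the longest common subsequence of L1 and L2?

Match 8 at L1[2]=L2[4], 7 at L1[4]=L2[5], 8 at L1[5]=L2[6], 4 at L1[6]=L2[7], 8 at L1[7]=L2[8], 8 at L1[11]=L2[9] — 6 values in the same relative order in both. The LCS DP gives dp[12][9] = 6, so this is optimal.

6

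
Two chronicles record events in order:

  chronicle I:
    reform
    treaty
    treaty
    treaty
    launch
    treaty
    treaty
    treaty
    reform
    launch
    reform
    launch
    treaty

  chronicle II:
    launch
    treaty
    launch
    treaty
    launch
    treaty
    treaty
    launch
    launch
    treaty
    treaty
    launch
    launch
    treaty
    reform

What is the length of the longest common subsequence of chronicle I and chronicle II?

Pick treaty (chronicle I #2, chronicle II #4), then treaty (chronicle I #3, chronicle II #6), then treaty (chronicle I #4, chronicle II #7), then launch (chronicle I #5, chronicle II #9), then treaty (chronicle I #7, chronicle II #10), then treaty (chronicle I #8, chronicle II #11), then launch (chronicle I #10, chronicle II #12), then launch (chronicle I #12, chronicle II #13), then treaty (chronicle I #13, chronicle II #14); all 9 events appear in both, in order, and the DP table's final entry dp[13][15] is also 9, so no common subsequence is longer.

9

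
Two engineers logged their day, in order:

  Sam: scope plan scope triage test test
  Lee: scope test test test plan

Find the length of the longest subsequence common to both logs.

Pick scope at Sam[1]=Lee[1] → test at Sam[5]=Lee[3] → test at Sam[6]=Lee[4]; all 3 tasks appear in both, in order, and the DP table's final entry dp[6][5] is also 3, so no common subsequence is longer.

3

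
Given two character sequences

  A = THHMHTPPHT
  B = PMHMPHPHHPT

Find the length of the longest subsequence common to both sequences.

Pick H (A #3, B #3), M (A #4, B #4), H (A #5, B #6), P (A #7, B #7), P (A #8, B #10), T (A #10, B #11); all 6 characters appear in both, in order. The LCS DP gives dp[10][11] = 6, so this is optimal.

6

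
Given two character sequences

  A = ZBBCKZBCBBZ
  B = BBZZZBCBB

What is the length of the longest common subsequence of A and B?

Let dp[i][j] be the LCS length of the first i characters of A and the first j characters of B. dp[i][j] = dp[i-1][j-1]+1 when the i-th and j-th characters match, else max(dp[i-1][j], dp[i][j-1]).
    ·  B  B  Z  Z  Z  B  C  B  B
 ·  0  0  0  0  0  0  0  0  0  0
 Z  0  0  0  1  1  1  1  1  1  1
 B  0  1  1  1  1  1  2  2  2  2
 B  0  1  2  2  2  2  2  2  3  3
 C  0  1  2  2  2  2  2  3  3  3
 K  0  1  2  2  2  2  2  3  3  3
 Z  0  1  2  3  3  3  3  3  3  3
 B  0  1  2  3  3  3  4  4  4  4
 C  0  1  2  3  3  3  4  5  5  5
 B  0  1  2  3  3  3  4  5  6  6
 B  0  1  2  3  3  3  4  5  6  7
 Z  0  1  2  3  4  4  4  5  6  7
dp[11][9] = 7. One LCS (by backtracking along matches): BBZBCBB.

7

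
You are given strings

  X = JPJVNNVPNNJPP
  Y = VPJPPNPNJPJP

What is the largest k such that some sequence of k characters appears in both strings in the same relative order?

8

Match J [1,3], P [2,5], N [6,6], P [8,7], N [10,8], J [11,9], P [12,10], P [13,12] — 8 characters in the same relative order in both. The LCS DP gives dp[13][12] = 8, so this is optimal.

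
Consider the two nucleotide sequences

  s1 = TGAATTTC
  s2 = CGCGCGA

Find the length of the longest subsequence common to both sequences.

2

Match G (s1 #2, s2 #6), then A (s1 #4, s2 #7) — 2 bases in the same relative order in both. dp[8][7] = 2 confirms this is the maximum.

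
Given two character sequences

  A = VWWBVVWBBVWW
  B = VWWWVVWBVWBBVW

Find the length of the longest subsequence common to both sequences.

10

Match V [1,1], then W [2,4], then W [3,7], then B [4,8], then V [6,9], then W [7,10], then B [8,11], then B [9,12], then V [10,13], then W [12,14] — 10 characters in the same relative order in both. dp[12][14] = 10 confirms this is the maximum.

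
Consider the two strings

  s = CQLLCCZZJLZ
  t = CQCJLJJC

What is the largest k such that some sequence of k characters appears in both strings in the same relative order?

Pick C at s[1]=t[1]; then Q at s[2]=t[2]; then C at s[6]=t[3]; then J at s[9]=t[4]; then L at s[10]=t[5]; all 5 characters appear in both, in order. dp[11][8] = 5 confirms this is the maximum.

5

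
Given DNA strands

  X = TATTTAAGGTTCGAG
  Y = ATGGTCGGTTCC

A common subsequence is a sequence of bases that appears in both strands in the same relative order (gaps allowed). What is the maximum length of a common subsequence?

8

Taking A (X #2, Y #1) → T (X #3, Y #2) → T (X #4, Y #5) → G (X #8, Y #7) → G (X #9, Y #8) → T (X #10, Y #9) → T (X #11, Y #10) → C (X #12, Y #12) gives a common subsequence of length 8. The LCS DP gives dp[15][12] = 8, so this is optimal.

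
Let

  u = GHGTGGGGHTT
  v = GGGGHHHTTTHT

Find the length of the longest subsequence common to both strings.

7

Let dp[i][j] be the LCS length of the first i characters of u and the first j characters of v. dp[i][j] = dp[i-1][j-1]+1 when the i-th and j-th characters match, else max(dp[i-1][j], dp[i][j-1]).
    ·  G  G  G  G  H  H  H  T  T  T  H  T
 ·  0  0  0  0  0  0  0  0  0  0  0  0  0
 G  0  1  1  1  1  1  1  1  1  1  1  1  1
 H  0  1  1  1  1  2  2  2  2  2  2  2  2
 G  0  1  2  2  2  2  2  2  2  2  2  2  2
 T  0  1  2  2  2  2  2  2  3  3  3  3  3
 G  0  1  2  3  3  3  3  3  3  3  3  3  3
 G  0  1  2  3  4  4  4  4  4  4  4  4  4
 G  0  1  2  3  4  4  4  4  4  4  4  4  4
 G  0  1  2  3  4  4  4  4  4  4  4  4  4
 H  0  1  2  3  4  5  5  5  5  5  5  5  5
 T  0  1  2  3  4  5  5  5  6  6  6  6  6
 T  0  1  2  3  4  5  5  5  6  7  7  7  7
dp[11][12] = 7. One LCS (by backtracking along matches): GGGGHTT.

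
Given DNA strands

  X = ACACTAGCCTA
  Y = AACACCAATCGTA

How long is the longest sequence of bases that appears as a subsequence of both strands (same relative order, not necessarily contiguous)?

Pick A (X #1, Y #2), C (X #2, Y #3), A (X #3, Y #4), C (X #4, Y #6), T (X #5, Y #9), G (X #7, Y #11), T (X #10, Y #12), A (X #11, Y #13); all 8 bases appear in both, in order. dp[11][13] = 8 confirms this is the maximum.

8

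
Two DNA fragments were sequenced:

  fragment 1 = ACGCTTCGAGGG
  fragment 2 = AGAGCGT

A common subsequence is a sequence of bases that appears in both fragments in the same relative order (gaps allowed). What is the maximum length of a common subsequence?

One common subsequence of length 5: A at fragment 1[1]=fragment 2[1] → G at fragment 1[8]=fragment 2[2] → A at fragment 1[9]=fragment 2[3] → G at fragment 1[10]=fragment 2[4] → G at fragment 1[11]=fragment 2[6]. Since dp[12][7] = 5, nothing longer is possible.

5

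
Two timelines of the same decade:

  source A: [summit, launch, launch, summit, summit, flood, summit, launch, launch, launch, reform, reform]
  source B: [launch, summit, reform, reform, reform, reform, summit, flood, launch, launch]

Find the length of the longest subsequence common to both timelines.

Pick launch at source A[3]=source B[1], summit at source A[4]=source B[2], summit at source A[5]=source B[7], flood at source A[6]=source B[8], launch at source A[9]=source B[9], launch at source A[10]=source B[10]; all 6 events appear in both, in order. Since dp[12][10] = 6, nothing longer is possible.

6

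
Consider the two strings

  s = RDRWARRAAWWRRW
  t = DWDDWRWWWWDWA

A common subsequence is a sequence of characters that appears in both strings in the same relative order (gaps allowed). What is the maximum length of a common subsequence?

6

One common subsequence of length 6: D at s[2]=t[4], R at s[3]=t[6], W at s[4]=t[8], W at s[10]=t[9], W at s[11]=t[10], W at s[14]=t[12]. Since dp[14][13] = 6, nothing longer is possible.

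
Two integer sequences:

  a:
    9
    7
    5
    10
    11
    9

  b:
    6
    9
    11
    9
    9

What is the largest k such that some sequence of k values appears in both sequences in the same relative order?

3

Let dp[i][j] be the LCS length of the first i values of a and the first j values of b. dp[i][j] = dp[i-1][j-1]+1 when the i-th and j-th values match, else max(dp[i-1][j], dp[i][j-1]).
    ·  6  9 11  9  9
 ·  0  0  0  0  0  0
 9  0  0  1  1  1  1
 7  0  0  1  1  1  1
 5  0  0  1  1  1  1
10  0  0  1  1  1  1
11  0  0  1  2  2  2
 9  0  0  1  2  3  3
dp[6][5] = 3. One LCS (by backtracking along matches): 9, 11, 9.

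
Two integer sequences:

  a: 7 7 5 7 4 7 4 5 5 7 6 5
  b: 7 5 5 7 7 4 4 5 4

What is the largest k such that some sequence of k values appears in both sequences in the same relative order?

6

Pick 7 [1,1], 7 [2,4], 7 [4,5], 4 [5,6], 4 [7,7], 5 [8,8]; all 6 values appear in both, in order. dp[12][9] = 6 confirms this is the maximum.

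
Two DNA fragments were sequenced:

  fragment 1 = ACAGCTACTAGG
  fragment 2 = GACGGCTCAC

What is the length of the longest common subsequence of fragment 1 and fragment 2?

Let dp[i][j] be the LCS length of the first i bases of fragment 1 and the first j bases of fragment 2. dp[i][j] = dp[i-1][j-1]+1 when the i-th and j-th bases match, else max(dp[i-1][j], dp[i][j-1]).
    ·  G  A  C  G  G  C  T  C  A  C
 ·  0  0  0  0  0  0  0  0  0  0  0
 A  0  0  1  1  1  1  1  1  1  1  1
 C  0  0  1  2  2  2  2  2  2  2  2
 A  0  0  1  2  2  2  2  2  2  3  3
 G  0  1  1  2  3  3  3  3  3  3  3
 C  0  1  1  2  3  3  4  4  4  4  4
 T  0  1  1  2  3  3  4  5  5  5  5
 A  0  1  2  2  3  3  4  5  5  6  6
 C  0  1  2  3  3  3  4  5  6  6  7
 T  0  1  2  3  3  3  4  5  6  6  7
 A  0  1  2  3  3  3  4  5  6  7  7
 G  0  1  2  3  4  4  4  5  6  7  7
 G  0  1  2  3  4  5  5  5  6  7  7
dp[12][10] = 7. One LCS (by backtracking along matches): ACGCTAC.

7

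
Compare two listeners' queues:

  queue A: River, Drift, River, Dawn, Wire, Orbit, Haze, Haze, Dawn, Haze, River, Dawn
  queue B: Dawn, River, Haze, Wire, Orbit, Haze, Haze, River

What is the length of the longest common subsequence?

One common subsequence of length 6: River at queue A[1]=queue B[2]; then Wire at queue A[5]=queue B[4]; then Orbit at queue A[6]=queue B[5]; then Haze at queue A[8]=queue B[6]; then Haze at queue A[10]=queue B[7]; then River at queue A[11]=queue B[8]. The LCS DP gives dp[12][8] = 6, so this is optimal.

6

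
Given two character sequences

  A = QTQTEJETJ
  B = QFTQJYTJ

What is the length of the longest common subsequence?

Let dp[i][j] be the LCS length of the first i characters of A and the first j characters of B. dp[i][j] = dp[i-1][j-1]+1 when the i-th and j-th characters match, else max(dp[i-1][j], dp[i][j-1]).
    ·  Q  F  T  Q  J  Y  T  J
 ·  0  0  0  0  0  0  0  0  0
 Q  0  1  1  1  1  1  1  1  1
 T  0  1  1  2  2  2  2  2  2
 Q  0  1  1  2  3  3  3  3  3
 T  0  1  1  2  3  3  3  4  4
 E  0  1  1  2  3  3  3  4  4
 J  0  1  1  2  3  4  4  4  5
 E  0  1  1  2  3  4  4  4  5
 T  0  1  1  2  3  4  4  5  5
 J  0  1  1  2  3  4  4  5  6
dp[9][8] = 6. One LCS (by backtracking along matches): QTQJTJ.

6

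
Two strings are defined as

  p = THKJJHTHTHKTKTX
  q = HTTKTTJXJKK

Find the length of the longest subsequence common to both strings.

7

Pick H [6,1], T [7,2], T [9,3], K [11,4], T [12,5], T [14,6], X [15,8]; all 7 characters appear in both, in order. Since dp[15][11] = 7, nothing longer is possible.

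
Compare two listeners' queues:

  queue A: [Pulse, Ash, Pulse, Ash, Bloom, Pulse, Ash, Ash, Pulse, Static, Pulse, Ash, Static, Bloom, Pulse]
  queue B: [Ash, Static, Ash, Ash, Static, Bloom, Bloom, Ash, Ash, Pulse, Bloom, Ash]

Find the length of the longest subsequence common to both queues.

Match Ash at queue A[2]=queue B[3]; then Ash at queue A[4]=queue B[4]; then Bloom at queue A[5]=queue B[7]; then Ash at queue A[7]=queue B[8]; then Ash at queue A[8]=queue B[9]; then Pulse at queue A[9]=queue B[10]; then Ash at queue A[12]=queue B[12] — 7 songs in the same relative order in both. The LCS DP gives dp[15][12] = 7, so this is optimal.

7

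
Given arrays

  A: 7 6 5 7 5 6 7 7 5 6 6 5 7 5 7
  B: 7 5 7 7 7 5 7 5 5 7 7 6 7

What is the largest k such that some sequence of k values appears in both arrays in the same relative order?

Pick 7 at A[1]=B[1], then 5 at A[3]=B[2], then 7 at A[4]=B[5], then 5 at A[5]=B[6], then 7 at A[8]=B[7], then 5 at A[9]=B[8], then 5 at A[12]=B[9], then 7 at A[13]=B[11], then 7 at A[15]=B[13]; all 9 values appear in both, in order, and the DP table's final entry dp[15][13] is also 9, so no common subsequence is longer.

9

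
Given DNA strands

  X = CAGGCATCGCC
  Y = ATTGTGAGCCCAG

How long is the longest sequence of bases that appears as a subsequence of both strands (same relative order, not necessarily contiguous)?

Let dp[i][j] be the LCS length of the first i bases of X and the first j bases of Y. dp[i][j] = dp[i-1][j-1]+1 when the i-th and j-th bases match, else max(dp[i-1][j], dp[i][j-1]).
    ·  A  T  T  G  T  G  A  G  C  C  C  A  G
 ·  0  0  0  0  0  0  0  0  0  0  0  0  0  0
 C  0  0  0  0  0  0  0  0  0  1  1  1  1  1
 A  0  1  1  1  1  1  1  1  1  1  1  1  2  2
 G  0  1  1  1  2  2  2  2  2  2  2  2  2  3
 G  0  1  1  1  2  2  3  3  3  3  3  3  3  3
 C  0  1  1  1  2  2  3  3  3  4  4  4  4  4
 A  0  1  1  1  2  2  3  4  4  4  4  4  5  5
 T  0  1  2  2  2  3  3  4  4  4  4  4  5  5
 C  0  1  2  2  2  3  3  4  4  5  5  5  5  5
 G  0  1  2  2  3  3  4  4  5  5  5  5  5  6
 C  0  1  2  2  3  3  4  4  5  6  6  6  6  6
 C  0  1  2  2  3  3  4  4  5  6  7  7  7  7
dp[11][13] = 7. One LCS (by backtracking along matches): AGGACCC.

7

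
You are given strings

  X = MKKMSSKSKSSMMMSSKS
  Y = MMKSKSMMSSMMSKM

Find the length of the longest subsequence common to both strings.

Pick M [1,2], then K [3,3], then S [6,4], then K [7,5], then S [8,6], then S [10,9], then S [11,10], then M [13,11], then M [14,12], then S [16,13], then K [17,14]; all 11 characters appear in both, in order. dp[18][15] = 11 confirms this is the maximum.

11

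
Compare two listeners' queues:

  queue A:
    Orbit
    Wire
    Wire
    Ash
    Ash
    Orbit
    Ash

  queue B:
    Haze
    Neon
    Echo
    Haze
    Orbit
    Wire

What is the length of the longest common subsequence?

Match Orbit (queue A #1, queue B #5); then Wire (queue A #3, queue B #6) — 2 songs in the same relative order in both. Since dp[7][6] = 2, nothing longer is possible.

2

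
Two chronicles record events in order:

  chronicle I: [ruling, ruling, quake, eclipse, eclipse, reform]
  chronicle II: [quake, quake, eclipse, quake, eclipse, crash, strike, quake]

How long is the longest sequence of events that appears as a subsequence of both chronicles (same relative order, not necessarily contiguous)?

3

Pick quake (chronicle I #3, chronicle II #2), eclipse (chronicle I #4, chronicle II #3), eclipse (chronicle I #5, chronicle II #5); all 3 events appear in both, in order. The LCS DP gives dp[6][8] = 3, so this is optimal.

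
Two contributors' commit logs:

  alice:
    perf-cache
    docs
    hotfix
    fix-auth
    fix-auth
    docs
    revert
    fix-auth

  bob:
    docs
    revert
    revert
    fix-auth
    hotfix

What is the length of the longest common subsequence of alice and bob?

Pick docs [2,1]; then revert [7,3]; then fix-auth [8,4]; all 3 commits appear in both, in order, and the DP table's final entry dp[8][5] is also 3, so no common subsequence is longer.

3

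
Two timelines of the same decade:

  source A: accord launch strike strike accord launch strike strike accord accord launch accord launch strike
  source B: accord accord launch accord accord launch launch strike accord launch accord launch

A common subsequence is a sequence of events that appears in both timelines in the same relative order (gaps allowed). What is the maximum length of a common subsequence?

One common subsequence of length 9: accord at source A[1]=source B[2]; then launch at source A[2]=source B[3]; then accord at source A[5]=source B[5]; then launch at source A[6]=source B[7]; then strike at source A[8]=source B[8]; then accord at source A[10]=source B[9]; then launch at source A[11]=source B[10]; then accord at source A[12]=source B[11]; then launch at source A[13]=source B[12]. dp[14][12] = 9 confirms this is the maximum.

9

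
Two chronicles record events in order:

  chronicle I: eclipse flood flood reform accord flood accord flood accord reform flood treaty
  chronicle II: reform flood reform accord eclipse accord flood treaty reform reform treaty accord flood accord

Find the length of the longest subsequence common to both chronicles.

One common subsequence of length 7: flood (chronicle I #3, chronicle II #2); then reform (chronicle I #4, chronicle II #3); then accord (chronicle I #5, chronicle II #6); then flood (chronicle I #6, chronicle II #7); then accord (chronicle I #7, chronicle II #12); then flood (chronicle I #8, chronicle II #13); then accord (chronicle I #9, chronicle II #14). Since dp[12][14] = 7, nothing longer is possible.

7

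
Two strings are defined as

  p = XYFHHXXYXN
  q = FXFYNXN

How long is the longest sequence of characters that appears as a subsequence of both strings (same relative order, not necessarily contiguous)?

Pick X at p[1]=q[2] → F at p[3]=q[3] → Y at p[8]=q[4] → X at p[9]=q[6] → N at p[10]=q[7]; all 5 characters appear in both, in order. Since dp[10][7] = 5, nothing longer is possible.

5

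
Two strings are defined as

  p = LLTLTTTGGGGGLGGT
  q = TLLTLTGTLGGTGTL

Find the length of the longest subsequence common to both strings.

10

One common subsequence of length 10: L [1,2] → L [2,3] → T [3,4] → L [4,5] → T [5,6] → T [6,8] → G [8,10] → G [9,11] → G [10,13] → L [13,15]. Since dp[16][15] = 10, nothing longer is possible.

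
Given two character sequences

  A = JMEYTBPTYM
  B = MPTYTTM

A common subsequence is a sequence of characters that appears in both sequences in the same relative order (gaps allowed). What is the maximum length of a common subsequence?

Match M at A[2]=B[1]; then Y at A[4]=B[4]; then T at A[5]=B[5]; then T at A[8]=B[6]; then M at A[10]=B[7] — 5 characters in the same relative order in both, and the DP table's final entry dp[10][7] is also 5, so no common subsequence is longer.

5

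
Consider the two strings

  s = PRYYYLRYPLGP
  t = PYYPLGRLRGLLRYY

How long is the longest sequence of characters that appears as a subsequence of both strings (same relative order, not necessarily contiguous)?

7

One common subsequence of length 7: P (s #1, t #1), Y (s #3, t #2), Y (s #4, t #3), L (s #6, t #5), R (s #7, t #7), L (s #10, t #8), G (s #11, t #10). dp[12][15] = 7 confirms this is the maximum.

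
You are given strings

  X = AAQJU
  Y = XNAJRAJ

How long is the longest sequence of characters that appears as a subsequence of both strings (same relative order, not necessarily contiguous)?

3

Pick A at X[1]=Y[3], then A at X[2]=Y[6], then J at X[4]=Y[7]; all 3 characters appear in both, in order. dp[5][7] = 3 confirms this is the maximum.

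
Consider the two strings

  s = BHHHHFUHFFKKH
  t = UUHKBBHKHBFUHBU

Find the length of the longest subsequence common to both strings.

6

One common subsequence of length 6: B [1,6] → H [2,7] → H [3,9] → F [6,11] → U [7,12] → H [8,13]. dp[13][15] = 6 confirms this is the maximum.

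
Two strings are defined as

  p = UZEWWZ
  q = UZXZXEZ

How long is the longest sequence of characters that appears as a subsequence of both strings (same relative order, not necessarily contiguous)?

One common subsequence of length 4: U (p #1, q #1) → Z (p #2, q #4) → E (p #3, q #6) → Z (p #6, q #7). dp[6][7] = 4 confirms this is the maximum.

4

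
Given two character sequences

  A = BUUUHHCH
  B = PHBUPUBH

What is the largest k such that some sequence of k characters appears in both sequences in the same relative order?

4

One common subsequence of length 4: B [1,3] → U [2,4] → U [3,6] → H [8,8]. Since dp[8][8] = 4, nothing longer is possible.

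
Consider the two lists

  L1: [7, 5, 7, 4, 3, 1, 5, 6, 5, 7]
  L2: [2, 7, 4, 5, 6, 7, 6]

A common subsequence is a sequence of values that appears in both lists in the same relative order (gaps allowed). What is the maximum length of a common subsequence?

5

Let dp[i][j] be the LCS length of the first i values of L1 and the first j values of L2. dp[i][j] = dp[i-1][j-1]+1 when the i-th and j-th values match, else max(dp[i-1][j], dp[i][j-1]).
    ·  2  7  4  5  6  7  6
 ·  0  0  0  0  0  0  0  0
 7  0  0  1  1  1  1  1  1
 5  0  0  1  1  2  2  2  2
 7  0  0  1  1  2  2  3  3
 4  0  0  1  2  2  2  3  3
 3  0  0  1  2  2  2  3  3
 1  0  0  1  2  2  2  3  3
 5  0  0  1  2  3  3  3  3
 6  0  0  1  2  3  4  4  4
 5  0  0  1  2  3  4  4  4
 7  0  0  1  2  3  4  5  5
dp[10][7] = 5. One LCS (by backtracking along matches): 7, 4, 5, 6, 7.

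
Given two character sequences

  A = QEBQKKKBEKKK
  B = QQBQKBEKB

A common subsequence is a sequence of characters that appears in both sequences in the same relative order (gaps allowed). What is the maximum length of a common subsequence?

7

Let dp[i][j] be the LCS length of the first i characters of A and the first j characters of B. dp[i][j] = dp[i-1][j-1]+1 when the i-th and j-th characters match, else max(dp[i-1][j], dp[i][j-1]).
    ·  Q  Q  B  Q  K  B  E  K  B
 ·  0  0  0  0  0  0  0  0  0  0
 Q  0  1  1  1  1  1  1  1  1  1
 E  0  1  1  1  1  1  1  2  2  2
 B  0  1  1  2  2  2  2  2  2  3
 Q  0  1  2  2  3  3  3  3  3  3
 K  0  1  2  2  3  4  4  4  4  4
 K  0  1  2  2  3  4  4  4  5  5
 K  0  1  2  2  3  4  4  4  5  5
 B  0  1  2  3  3  4  5  5  5  6
 E  0  1  2  3  3  4  5  6  6  6
 K  0  1  2  3  3  4  5  6  7  7
 K  0  1  2  3  3  4  5  6  7  7
 K  0  1  2  3  3  4  5  6  7  7
dp[12][9] = 7. One LCS (by backtracking along matches): QBQKBEK.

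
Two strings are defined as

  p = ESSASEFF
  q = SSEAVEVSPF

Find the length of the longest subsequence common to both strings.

5

Match S at p[2]=q[1], then S at p[3]=q[2], then A at p[4]=q[4], then S at p[5]=q[8], then F at p[8]=q[10] — 5 characters in the same relative order in both. Since dp[8][10] = 5, nothing longer is possible.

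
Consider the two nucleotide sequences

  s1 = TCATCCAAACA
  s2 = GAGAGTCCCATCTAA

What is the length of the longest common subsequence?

7

Match T (s1 #1, s2 #6); then C (s1 #2, s2 #9); then A (s1 #3, s2 #10); then T (s1 #4, s2 #11); then C (s1 #5, s2 #12); then A (s1 #9, s2 #14); then A (s1 #11, s2 #15) — 7 bases in the same relative order in both. dp[11][15] = 7 confirms this is the maximum.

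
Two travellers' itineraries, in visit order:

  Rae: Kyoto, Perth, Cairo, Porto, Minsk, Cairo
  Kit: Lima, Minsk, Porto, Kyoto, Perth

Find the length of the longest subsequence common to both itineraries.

Taking Kyoto (Rae #1, Kit #4) → Perth (Rae #2, Kit #5) gives a common subsequence of length 2. dp[6][5] = 2 confirms this is the maximum.

2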